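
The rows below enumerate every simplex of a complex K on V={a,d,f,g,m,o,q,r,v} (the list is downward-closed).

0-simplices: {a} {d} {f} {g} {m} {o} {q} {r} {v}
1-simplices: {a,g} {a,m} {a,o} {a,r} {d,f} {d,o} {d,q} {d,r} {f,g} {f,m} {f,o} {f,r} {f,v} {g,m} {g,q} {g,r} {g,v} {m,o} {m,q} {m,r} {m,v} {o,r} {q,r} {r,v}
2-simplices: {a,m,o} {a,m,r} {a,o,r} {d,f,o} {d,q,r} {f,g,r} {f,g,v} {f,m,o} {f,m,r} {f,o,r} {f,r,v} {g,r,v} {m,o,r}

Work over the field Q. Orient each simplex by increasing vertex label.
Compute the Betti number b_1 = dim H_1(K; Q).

n_0=9 n_1=24 n_2=13  [Q]
∂1: piv[ag,am,ao,ar,df,do,dq,fv] rk=8  ker:dr,fg,fm,fo,fr,gm,gq,gr,gv,mo,mq,mr,mv,or,qr,rv
∂2: piv[amo,amr,aor,dfo,dqr,fgr,fgv,fmo,fmr,frv] rk=10  ker:for,grv,mor
b_1=(24−8)−10=6

b_1=6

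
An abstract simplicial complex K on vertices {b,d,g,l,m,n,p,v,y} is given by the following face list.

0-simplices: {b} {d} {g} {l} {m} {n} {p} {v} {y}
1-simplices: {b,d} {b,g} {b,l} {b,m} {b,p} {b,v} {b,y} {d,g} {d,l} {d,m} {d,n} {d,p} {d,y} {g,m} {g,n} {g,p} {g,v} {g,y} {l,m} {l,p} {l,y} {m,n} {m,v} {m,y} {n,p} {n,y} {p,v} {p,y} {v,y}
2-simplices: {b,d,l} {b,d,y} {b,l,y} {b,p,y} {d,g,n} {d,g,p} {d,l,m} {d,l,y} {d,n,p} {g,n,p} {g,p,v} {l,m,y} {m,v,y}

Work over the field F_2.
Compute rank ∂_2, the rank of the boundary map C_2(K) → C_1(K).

n_0=9 n_1=29 n_2=13  [Z2]
∂1: piv[bd,bg,bl,bm,bp,bv,by,dn] rk=8  ker:dg,dl,dm,dp,dy,gm,gn,gp,gv,gy,lm,lp,ly,mn,mv,my,np,ny,pv,py,vy
∂2: piv[bdl,bdy,bly,bpy,dgn,dgp,dlm,dnp,gpv,lmy,mvy] rk=11  ker:dly,gnp
rk∂_2=11

rank∂_2=11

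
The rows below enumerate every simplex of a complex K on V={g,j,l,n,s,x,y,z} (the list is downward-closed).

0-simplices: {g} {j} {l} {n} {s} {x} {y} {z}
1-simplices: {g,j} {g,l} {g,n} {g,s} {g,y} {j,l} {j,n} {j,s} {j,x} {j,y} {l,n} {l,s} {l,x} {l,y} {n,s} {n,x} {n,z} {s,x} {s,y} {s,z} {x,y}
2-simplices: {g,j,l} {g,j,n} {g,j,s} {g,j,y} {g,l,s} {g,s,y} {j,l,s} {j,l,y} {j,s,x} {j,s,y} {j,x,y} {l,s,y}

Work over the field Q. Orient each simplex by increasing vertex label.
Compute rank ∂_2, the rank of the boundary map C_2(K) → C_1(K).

n_0=8 n_1=21 n_2=12  [Q]
∂1: piv[gj,gl,gn,gs,gy,jx,nz] rk=7  ker:jl,jn,js,jy,ln,ls,lx,ly,ns,nx,sx,sy,sz,xy
∂2: piv[gjl,gjn,gjs,gjy,gls,gsy,jly,jsx,jxy] rk=9  ker:jls,jsy,lsy
rk∂_2=9

rank∂_2=9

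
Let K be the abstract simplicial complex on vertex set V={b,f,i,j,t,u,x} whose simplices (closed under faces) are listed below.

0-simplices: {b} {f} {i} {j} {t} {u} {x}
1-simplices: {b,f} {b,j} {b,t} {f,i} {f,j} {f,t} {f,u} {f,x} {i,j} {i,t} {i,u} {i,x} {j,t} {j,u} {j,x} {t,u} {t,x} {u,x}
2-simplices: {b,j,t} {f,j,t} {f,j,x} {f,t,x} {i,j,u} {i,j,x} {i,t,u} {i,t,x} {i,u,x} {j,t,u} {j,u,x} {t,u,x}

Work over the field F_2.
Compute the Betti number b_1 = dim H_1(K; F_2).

n_0=7 n_1=18 n_2=12  [Z2]
∂1: piv[bf,bj,bt,fi,fu,fx] rk=6  ker:fj,ft,ij,it,iu,ix,jt,ju,jx,tu,tx,ux
∂2: piv[bjt,fjt,fjx,ftx,iju,ijx,itu,itx,iux] rk=9  ker:jtu,jux,tux
b_1=(18−6)−9=3

b_1=3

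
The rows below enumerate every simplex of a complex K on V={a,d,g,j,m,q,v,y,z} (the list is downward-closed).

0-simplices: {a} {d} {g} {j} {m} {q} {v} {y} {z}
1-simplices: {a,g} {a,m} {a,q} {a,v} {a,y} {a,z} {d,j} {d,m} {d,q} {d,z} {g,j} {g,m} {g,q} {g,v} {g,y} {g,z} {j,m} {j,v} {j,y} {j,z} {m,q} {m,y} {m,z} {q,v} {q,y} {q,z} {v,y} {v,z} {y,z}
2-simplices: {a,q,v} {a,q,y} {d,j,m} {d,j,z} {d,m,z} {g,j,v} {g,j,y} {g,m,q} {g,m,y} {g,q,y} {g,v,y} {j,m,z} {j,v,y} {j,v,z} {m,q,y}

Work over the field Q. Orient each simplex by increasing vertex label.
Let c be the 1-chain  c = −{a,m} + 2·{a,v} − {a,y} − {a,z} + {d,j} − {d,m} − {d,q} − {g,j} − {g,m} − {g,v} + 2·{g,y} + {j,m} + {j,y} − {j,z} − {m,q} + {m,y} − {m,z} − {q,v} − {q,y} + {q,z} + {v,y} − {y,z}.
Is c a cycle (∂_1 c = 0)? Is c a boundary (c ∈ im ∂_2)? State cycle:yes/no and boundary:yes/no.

cycle:no boundary:no

n_0=9 n_1=29 n_2=15  [Q]
∂1: piv[ag,am,aq,av,ay,az,dj,dm] rk=8  ker:dq,dz,gj,gm,gq,gv,gy,gz,jm,jv,jy,jz,mq,my,mz,qv,qy,qz,vy,vz,yz
∂2: piv[aqv,aqy,djm,djz,dmz,gjv,gjy,gmq,gmy,gqy,gvy,jvz] rk=12  ker:jmz,jvy,mqy
∂1c = {a} + {d} + {g} − {j} − {m} − {q} − {v} + 4·{y} − 3·{z}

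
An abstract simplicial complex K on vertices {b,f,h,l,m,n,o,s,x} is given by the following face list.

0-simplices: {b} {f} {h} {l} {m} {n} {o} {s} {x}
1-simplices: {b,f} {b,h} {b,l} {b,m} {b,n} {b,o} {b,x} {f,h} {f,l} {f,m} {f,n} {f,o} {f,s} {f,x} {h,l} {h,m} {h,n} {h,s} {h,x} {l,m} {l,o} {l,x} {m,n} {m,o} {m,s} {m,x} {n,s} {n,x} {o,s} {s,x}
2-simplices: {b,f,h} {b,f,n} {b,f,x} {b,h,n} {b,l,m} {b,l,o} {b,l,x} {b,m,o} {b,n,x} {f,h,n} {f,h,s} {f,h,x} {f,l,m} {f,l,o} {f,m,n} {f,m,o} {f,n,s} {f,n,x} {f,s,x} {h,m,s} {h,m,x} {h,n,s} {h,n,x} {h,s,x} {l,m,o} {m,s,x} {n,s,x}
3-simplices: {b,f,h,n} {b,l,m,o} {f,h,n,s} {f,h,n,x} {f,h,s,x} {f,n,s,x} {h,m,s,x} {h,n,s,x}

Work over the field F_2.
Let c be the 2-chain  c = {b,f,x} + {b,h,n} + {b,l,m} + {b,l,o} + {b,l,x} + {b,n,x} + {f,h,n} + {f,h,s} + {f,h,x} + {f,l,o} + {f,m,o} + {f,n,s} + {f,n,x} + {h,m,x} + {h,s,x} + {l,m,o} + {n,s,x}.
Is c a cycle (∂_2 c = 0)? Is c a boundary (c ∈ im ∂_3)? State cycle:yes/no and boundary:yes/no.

cycle:no boundary:no

n_0=9 n_1=30 n_2=27 n_3=8  [Z2]
∂1: piv[bf,bh,bl,bm,bn,bo,bx,fs] rk=8  ker:fh,fl,fm,fn,fo,fx,hl,hm,hn,hs,hx,lm,lo,lx,mn,mo,ms,mx,ns,nx,os,sx
∂2: piv[bfh,bfn,bfx,bhn,blm,blo,blx,bmo,bnx,fhs,fhx,flm,flo,fmn,fns,fsx,hms,hmx] rk=18  ker:fhn,fmo,fnx,hns,hnx,hsx,lmo,msx,nsx
∂3: piv[bfhn,blmo,fhns,fhnx,fhsx,fnsx,hmsx] rk=7  ker:hnsx
∂2c = {b,f} + {b,h} + {b,l} + {b,m} + {b,o} + {b,x} + {f,h} + {f,l} + {f,m} + {f,n} + {f,x} + {h,m} + {h,x} + {l,o} + {l,x} + {m,x} + {n,x}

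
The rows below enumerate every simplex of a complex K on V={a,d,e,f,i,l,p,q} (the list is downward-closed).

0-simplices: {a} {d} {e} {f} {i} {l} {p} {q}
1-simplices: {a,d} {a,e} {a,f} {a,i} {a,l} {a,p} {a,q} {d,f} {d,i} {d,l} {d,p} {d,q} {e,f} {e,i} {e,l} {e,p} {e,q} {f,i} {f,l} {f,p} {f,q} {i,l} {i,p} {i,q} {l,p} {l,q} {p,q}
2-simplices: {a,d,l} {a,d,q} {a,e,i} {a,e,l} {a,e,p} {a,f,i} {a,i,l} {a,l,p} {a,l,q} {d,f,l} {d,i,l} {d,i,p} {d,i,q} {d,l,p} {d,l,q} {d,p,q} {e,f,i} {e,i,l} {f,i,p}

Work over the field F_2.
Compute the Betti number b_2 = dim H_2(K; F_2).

b_2=2

n_0=8 n_1=27 n_2=19  [Z2]
∂1: piv[ad,ae,af,ai,al,ap,aq] rk=7  ker:df,di,dl,dp,dq,ef,ei,el,ep,eq,fi,fl,fp,fq,il,ip,iq,lp,lq,pq
∂2: piv[adl,adq,aei,ael,aep,afi,ail,alp,alq,dfl,dil,dip,diq,dlp,dpq,efi,fip] rk=17  ker:dlq,eil
b_2=(19−17)−0=2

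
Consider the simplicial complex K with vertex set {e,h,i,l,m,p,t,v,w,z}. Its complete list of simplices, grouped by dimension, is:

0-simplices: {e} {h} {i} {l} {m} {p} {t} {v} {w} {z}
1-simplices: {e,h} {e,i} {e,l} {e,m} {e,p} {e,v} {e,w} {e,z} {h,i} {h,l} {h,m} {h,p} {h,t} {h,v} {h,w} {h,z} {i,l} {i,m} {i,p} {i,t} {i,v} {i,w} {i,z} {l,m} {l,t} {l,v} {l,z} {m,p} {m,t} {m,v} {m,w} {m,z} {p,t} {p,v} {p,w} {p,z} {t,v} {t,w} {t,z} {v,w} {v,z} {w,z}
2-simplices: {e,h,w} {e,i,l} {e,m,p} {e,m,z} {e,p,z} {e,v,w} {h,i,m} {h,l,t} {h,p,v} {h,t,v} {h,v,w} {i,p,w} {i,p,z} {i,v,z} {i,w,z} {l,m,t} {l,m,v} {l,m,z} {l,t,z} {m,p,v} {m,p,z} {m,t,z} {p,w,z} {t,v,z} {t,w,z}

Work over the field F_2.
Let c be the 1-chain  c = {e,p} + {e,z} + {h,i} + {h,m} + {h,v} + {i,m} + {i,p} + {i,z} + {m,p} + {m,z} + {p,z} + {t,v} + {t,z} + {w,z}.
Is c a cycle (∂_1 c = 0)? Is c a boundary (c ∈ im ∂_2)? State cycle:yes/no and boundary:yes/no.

n_0=10 n_1=42 n_2=25  [Z2]
∂1: piv[eh,ei,el,em,ep,ev,ew,ez,ht] rk=9  ker:hi,hl,hm,hp,hv,hw,hz,il,im,ip,it,iv,iw,iz,lm,lt,lv,lz,mp,mt,mv,mw,mz,pt,pv,pw,pz,tv,tw,tz,vw,vz,wz
∂2: piv[ehw,eil,emp,emz,epz,evw,him,hlt,hpv,htv,hvw,ipw,ipz,ivz,iwz,lmt,lmv,lmz,ltz,mpv,tvz,twz] rk=22  ker:mpz,mtz,pwz
∂1c = {h} + {w}

cycle:no boundary:no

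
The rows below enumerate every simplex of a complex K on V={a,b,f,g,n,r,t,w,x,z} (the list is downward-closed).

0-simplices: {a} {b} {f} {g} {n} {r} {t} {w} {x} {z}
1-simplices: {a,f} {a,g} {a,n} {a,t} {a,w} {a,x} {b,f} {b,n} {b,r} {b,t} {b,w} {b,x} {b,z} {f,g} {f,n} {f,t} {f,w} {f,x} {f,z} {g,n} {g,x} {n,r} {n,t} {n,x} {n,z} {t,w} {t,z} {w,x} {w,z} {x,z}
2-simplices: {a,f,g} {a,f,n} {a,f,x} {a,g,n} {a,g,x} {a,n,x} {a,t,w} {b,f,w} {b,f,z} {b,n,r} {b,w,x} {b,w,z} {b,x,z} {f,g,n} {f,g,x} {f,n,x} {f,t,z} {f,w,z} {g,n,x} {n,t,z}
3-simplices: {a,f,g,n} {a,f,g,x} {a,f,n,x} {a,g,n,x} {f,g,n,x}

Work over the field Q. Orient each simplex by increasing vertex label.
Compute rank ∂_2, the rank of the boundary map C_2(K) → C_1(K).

n_0=10 n_1=30 n_2=20 n_3=5  [Q]
∂1: piv[af,ag,an,at,aw,ax,bf,br,bz] rk=9  ker:bn,bt,bw,bx,fg,fn,ft,fw,fx,fz,gn,gx,nr,nt,nx,nz,tw,tz,wx,wz,xz
∂2: piv[afg,afn,afx,agn,agx,anx,atw,bfw,bfz,bnr,bwx,bwz,bxz,ftz,ntz] rk=15  ker:fgn,fgx,fnx,fwz,gnx
∂3: piv[afgn,afgx,afnx,agnx] rk=4  ker:fgnx
rk∂_2=15

rank∂_2=15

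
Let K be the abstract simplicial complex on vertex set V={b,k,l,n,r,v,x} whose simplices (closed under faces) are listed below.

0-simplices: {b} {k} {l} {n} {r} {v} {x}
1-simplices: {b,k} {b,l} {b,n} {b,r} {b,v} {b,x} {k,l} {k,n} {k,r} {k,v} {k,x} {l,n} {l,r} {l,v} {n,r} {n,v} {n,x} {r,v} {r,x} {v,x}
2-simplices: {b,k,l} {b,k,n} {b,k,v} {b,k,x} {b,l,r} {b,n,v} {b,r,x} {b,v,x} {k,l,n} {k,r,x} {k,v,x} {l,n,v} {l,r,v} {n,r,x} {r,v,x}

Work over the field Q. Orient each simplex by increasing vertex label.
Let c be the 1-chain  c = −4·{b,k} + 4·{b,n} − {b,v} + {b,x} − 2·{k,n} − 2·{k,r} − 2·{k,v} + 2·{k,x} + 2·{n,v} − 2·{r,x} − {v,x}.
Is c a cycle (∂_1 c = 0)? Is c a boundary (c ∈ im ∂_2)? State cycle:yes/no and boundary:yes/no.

cycle:yes boundary:yes

n_0=7 n_1=20 n_2=15  [Q]
∂1: piv[bk,bl,bn,br,bv,bx] rk=6  ker:kl,kn,kr,kv,kx,ln,lr,lv,nr,nv,nx,rv,rx,vx
∂2: piv[bkl,bkn,bkv,bkx,blr,bnv,brx,bvx,kln,krx,lnv,lrv,nrx] rk=13  ker:kvx,rvx
∂1c = 0
c vs im∂2: reduces to 0 ⇒ boundary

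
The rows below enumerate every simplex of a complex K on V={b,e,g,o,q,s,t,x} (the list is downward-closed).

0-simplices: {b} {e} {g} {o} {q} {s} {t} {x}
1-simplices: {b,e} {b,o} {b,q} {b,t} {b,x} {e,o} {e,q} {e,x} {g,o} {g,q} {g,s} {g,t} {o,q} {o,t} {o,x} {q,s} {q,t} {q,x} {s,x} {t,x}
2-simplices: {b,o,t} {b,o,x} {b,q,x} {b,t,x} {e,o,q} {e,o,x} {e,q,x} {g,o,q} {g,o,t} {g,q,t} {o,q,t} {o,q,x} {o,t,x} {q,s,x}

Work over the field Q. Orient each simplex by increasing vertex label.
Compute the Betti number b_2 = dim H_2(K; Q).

b_2=3

n_0=8 n_1=20 n_2=14  [Q]
∂1: piv[be,bo,bq,bt,bx,go,gs] rk=7  ker:eo,eq,ex,gq,gt,oq,ot,ox,qs,qt,qx,sx,tx
∂2: piv[bot,box,bqx,btx,eoq,eox,eqx,goq,got,gqt,qsx] rk=11  ker:oqt,oqx,otx
b_2=(14−11)−0=3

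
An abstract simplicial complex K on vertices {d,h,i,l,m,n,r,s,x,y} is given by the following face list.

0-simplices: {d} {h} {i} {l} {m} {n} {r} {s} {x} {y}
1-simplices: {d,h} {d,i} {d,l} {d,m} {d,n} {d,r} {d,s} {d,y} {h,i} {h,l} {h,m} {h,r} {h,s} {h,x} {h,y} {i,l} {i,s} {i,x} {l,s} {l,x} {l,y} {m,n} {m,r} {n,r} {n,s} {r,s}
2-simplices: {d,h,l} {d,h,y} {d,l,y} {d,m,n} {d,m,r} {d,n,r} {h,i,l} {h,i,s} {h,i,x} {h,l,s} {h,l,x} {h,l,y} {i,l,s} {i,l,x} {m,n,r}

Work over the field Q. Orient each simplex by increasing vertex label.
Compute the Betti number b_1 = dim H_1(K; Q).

n_0=10 n_1=26 n_2=15  [Q]
∂1: piv[dh,di,dl,dm,dn,dr,ds,dy,hx] rk=9  ker:hi,hl,hm,hr,hs,hy,il,is,ix,ls,lx,ly,mn,mr,nr,ns,rs
∂2: piv[dhl,dhy,dly,dmn,dmr,dnr,hil,his,hix,hls,hlx] rk=11  ker:hly,ils,ilx,mnr
b_1=(26−9)−11=6

b_1=6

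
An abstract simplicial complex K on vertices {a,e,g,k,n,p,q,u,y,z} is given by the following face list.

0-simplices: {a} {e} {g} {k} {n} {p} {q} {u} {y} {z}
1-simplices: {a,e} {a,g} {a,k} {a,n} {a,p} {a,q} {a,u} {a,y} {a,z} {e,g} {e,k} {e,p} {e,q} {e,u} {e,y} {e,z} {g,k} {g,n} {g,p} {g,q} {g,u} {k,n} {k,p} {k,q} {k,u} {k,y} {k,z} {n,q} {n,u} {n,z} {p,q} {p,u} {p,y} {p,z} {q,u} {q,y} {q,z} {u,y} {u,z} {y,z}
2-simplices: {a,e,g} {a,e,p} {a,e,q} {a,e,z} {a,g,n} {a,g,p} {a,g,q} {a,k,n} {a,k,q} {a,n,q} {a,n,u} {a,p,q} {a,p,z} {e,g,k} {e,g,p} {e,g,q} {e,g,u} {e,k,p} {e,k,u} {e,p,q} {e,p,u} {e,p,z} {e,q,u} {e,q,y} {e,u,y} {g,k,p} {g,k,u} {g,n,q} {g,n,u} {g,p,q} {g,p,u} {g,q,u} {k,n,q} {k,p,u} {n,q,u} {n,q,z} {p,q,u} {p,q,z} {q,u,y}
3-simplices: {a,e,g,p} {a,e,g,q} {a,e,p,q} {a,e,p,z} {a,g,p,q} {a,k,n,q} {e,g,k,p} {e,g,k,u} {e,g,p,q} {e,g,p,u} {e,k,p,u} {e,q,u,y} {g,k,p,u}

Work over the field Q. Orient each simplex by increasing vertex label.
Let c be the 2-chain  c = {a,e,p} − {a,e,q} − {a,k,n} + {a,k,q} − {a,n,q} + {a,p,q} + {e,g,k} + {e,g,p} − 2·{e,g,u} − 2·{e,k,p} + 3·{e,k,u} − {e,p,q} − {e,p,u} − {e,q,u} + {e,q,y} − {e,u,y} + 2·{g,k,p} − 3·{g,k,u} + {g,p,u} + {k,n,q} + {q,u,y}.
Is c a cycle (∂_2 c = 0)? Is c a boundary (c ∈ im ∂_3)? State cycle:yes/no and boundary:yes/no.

n_0=10 n_1=40 n_2=39 n_3=13  [Q]
∂1: piv[ae,ag,ak,an,ap,aq,au,ay,az] rk=9  ker:eg,ek,ep,eq,eu,ey,ez,gk,gn,gp,gq,gu,kn,kp,kq,ku,ky,kz,nq,nu,nz,pq,pu,py,pz,qu,qy,qz,uy,uz,yz
∂2: piv[aeg,aep,aeq,aez,agn,agp,agq,akn,akq,anq,anu,apq,apz,egk,egu,ekp,eku,epu,equ,eqy,euy,gnu,nqz,pqz] rk=24  ker:egp,egq,epq,epz,gkp,gku,gnq,gpq,gpu,gqu,knq,kpu,nqu,pqu,quy
∂3: piv[aegp,aegq,aepq,aepz,agpq,aknq,egkp,egku,egpu,ekpu,equy] rk=11  ker:egpq,gkpu
∂2c = 0
c vs im∂3: reduces to 0 ⇒ boundary

cycle:yes boundary:yes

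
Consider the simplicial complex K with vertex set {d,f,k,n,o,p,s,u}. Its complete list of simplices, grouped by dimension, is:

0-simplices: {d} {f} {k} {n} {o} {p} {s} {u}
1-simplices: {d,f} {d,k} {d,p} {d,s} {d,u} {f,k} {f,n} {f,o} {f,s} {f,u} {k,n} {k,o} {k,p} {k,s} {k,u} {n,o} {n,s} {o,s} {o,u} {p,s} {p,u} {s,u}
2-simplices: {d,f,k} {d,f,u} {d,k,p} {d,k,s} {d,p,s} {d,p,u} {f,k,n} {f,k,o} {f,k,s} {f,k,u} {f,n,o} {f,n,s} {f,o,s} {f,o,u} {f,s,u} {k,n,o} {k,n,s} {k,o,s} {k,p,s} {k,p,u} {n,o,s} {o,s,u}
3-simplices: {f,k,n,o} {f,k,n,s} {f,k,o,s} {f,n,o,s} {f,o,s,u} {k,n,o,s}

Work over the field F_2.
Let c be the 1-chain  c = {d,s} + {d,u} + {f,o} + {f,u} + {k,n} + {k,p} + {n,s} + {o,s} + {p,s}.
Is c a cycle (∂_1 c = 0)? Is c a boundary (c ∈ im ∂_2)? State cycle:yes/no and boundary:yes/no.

n_0=8 n_1=22 n_2=22 n_3=6  [Z2]
∂1: piv[df,dk,dp,ds,du,fn,fo] rk=7  ker:fk,fs,fu,kn,ko,kp,ks,ku,no,ns,os,ou,ps,pu,su
∂2: piv[dfk,dfu,dkp,dks,dps,dpu,fkn,fko,fks,fku,fno,fns,fos,fou,fsu] rk=15  ker:kno,kns,kos,kps,kpu,nos,osu
∂3: piv[fkno,fkns,fkos,fnos,fosu] rk=5  ker:knos
∂1c = 0
c vs im∂2: reduces to 0 ⇒ boundary

cycle:yes boundary:yes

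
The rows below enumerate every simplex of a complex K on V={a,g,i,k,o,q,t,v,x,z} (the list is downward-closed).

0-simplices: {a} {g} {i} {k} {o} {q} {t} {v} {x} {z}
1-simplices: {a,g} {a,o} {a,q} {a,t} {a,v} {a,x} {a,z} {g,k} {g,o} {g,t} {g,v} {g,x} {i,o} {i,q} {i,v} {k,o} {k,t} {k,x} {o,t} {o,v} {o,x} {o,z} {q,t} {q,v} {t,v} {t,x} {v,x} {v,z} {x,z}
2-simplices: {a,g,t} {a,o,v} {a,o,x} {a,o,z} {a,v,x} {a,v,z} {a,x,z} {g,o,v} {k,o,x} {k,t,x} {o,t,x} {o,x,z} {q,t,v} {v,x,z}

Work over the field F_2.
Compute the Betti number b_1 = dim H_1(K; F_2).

b_1=8

n_0=10 n_1=29 n_2=14  [Z2]
∂1: piv[ag,ao,aq,at,av,ax,az,gk,io] rk=9  ker:go,gt,gv,gx,iq,iv,ko,kt,kx,ot,ov,ox,oz,qt,qv,tv,tx,vx,vz,xz
∂2: piv[agt,aov,aox,aoz,avx,avz,axz,gov,kox,ktx,otx,qtv] rk=12  ker:oxz,vxz
b_1=(29−9)−12=8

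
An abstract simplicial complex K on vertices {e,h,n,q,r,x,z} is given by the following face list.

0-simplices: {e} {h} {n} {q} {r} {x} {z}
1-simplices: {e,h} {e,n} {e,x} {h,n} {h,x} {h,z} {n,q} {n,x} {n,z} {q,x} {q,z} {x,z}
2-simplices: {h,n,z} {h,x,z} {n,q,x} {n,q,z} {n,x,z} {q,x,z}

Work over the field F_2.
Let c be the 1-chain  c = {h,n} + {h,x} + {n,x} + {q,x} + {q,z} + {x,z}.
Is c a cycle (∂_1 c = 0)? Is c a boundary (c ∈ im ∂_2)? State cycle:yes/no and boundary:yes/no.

cycle:yes boundary:yes

n_0=7 n_1=12 n_2=6  [Z2]
∂1: piv[eh,en,ex,hz,nq] rk=5  ker:hn,hx,nx,nz,qx,qz,xz
∂2: piv[hnz,hxz,nqx,nqz,nxz] rk=5  ker:qxz
∂1c = 0
c vs im∂2: reduces to 0 ⇒ boundary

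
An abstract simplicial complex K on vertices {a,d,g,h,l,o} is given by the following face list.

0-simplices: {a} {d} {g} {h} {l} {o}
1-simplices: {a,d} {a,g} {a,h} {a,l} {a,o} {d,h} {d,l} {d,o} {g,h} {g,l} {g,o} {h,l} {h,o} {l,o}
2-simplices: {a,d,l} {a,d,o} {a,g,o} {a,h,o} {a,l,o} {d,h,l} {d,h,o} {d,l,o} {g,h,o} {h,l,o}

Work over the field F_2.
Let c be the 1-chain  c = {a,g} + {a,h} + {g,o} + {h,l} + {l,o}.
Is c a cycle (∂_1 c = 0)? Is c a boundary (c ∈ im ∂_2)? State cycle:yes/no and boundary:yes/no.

n_0=6 n_1=14 n_2=10  [Z2]
∂1: piv[ad,ag,ah,al,ao] rk=5  ker:dh,dl,do,gh,gl,go,hl,ho,lo
∂2: piv[adl,ado,ago,aho,alo,dhl,dho,gho] rk=8  ker:dlo,hlo
∂1c = 0
c vs im∂2: reduces to 0 ⇒ boundary

cycle:yes boundary:yes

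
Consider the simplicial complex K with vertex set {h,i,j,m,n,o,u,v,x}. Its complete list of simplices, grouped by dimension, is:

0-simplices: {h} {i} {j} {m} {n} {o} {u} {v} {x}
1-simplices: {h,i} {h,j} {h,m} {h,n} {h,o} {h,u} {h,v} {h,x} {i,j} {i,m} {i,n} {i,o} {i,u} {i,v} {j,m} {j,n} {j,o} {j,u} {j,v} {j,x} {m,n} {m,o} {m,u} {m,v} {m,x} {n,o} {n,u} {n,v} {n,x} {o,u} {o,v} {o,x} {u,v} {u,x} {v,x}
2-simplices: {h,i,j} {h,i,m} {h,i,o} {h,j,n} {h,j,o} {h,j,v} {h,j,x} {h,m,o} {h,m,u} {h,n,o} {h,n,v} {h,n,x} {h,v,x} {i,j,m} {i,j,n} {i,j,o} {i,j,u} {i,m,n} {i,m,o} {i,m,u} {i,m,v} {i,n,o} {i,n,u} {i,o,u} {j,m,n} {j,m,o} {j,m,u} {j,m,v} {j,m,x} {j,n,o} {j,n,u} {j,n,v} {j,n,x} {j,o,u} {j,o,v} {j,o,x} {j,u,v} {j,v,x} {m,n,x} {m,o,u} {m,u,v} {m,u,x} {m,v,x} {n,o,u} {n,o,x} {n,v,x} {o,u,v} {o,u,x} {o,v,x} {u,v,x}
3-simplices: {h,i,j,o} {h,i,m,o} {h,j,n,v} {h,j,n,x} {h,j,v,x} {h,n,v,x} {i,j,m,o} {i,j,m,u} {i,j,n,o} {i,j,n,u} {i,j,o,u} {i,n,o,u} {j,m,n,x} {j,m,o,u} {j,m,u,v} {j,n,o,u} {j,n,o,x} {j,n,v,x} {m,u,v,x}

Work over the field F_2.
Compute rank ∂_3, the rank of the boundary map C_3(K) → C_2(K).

rank∂_3=17

n_0=9 n_1=35 n_2=50 n_3=19  [Z2]
∂1: piv[hi,hj,hm,hn,ho,hu,hv,hx] rk=8  ker:ij,im,in,io,iu,iv,jm,jn,jo,ju,jv,jx,mn,mo,mu,mv,mx,no,nu,nv,nx,ou,ov,ox,uv,ux,vx
∂2: piv[hij,him,hio,hjn,hjo,hjv,hjx,hmo,hmu,hno,hnv,hnx,hvx,ijm,ijn,iju,imn,imu,imv,inu,iou,jmv,jmx,jov,jox,juv,mux] rk=27  ker:ijo,imo,ino,jmn,jmo,jmu,jno,jnu,jnv,jnx,jou,jvx,mnx,mou,muv,mvx,nou,nox,nvx,ouv,oux,ovx,uvx
∂3: piv[hijo,himo,hjnv,hjnx,hjvx,hnvx,ijmo,ijmu,ijno,ijnu,ijou,inou,jmnx,jmou,jmuv,jnox,muvx] rk=17  ker:jnou,jnvx
rk∂_3=17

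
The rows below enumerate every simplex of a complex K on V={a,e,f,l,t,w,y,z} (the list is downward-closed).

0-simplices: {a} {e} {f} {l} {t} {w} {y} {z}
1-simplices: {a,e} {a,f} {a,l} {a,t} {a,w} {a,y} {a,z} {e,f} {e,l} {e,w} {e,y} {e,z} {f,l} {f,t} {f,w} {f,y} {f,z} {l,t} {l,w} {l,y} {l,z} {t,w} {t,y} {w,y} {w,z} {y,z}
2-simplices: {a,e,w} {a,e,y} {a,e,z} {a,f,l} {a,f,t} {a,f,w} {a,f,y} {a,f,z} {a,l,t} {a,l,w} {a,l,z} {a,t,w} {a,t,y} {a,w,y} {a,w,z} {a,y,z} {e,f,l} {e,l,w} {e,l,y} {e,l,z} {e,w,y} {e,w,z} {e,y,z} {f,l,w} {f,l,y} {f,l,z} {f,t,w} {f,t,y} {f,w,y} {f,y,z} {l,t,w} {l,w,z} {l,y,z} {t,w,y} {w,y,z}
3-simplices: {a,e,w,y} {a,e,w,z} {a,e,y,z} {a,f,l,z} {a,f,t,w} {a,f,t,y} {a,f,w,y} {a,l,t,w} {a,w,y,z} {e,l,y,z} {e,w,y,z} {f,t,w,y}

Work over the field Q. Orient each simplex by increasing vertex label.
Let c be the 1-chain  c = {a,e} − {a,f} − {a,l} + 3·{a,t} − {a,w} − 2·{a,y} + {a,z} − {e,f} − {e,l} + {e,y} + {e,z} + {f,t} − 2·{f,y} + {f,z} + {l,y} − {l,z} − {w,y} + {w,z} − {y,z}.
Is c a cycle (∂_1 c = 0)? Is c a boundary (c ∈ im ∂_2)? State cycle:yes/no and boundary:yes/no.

n_0=8 n_1=26 n_2=35 n_3=12  [Q]
∂1: piv[ae,af,al,at,aw,ay,az] rk=7  ker:ef,el,ew,ey,ez,fl,ft,fw,fy,fz,lt,lw,ly,lz,tw,ty,wy,wz,yz
∂2: piv[aew,aey,aez,afl,aft,afw,afy,afz,alt,alw,alz,atw,aty,awy,awz,ayz,efl,elw,ely] rk=19  ker:elz,ewy,ewz,eyz,flw,fly,flz,ftw,fty,fwy,fyz,ltw,lwz,lyz,twy,wyz
∂3: piv[aewy,aewz,aeyz,aflz,aftw,afty,afwy,altw,awyz,elyz,ftwy] rk=11  ker:ewyz
∂1c = {e} − 2·{f} − 2·{l} + 4·{t} − {w} − 2·{y} + 2·{z}

cycle:no boundary:no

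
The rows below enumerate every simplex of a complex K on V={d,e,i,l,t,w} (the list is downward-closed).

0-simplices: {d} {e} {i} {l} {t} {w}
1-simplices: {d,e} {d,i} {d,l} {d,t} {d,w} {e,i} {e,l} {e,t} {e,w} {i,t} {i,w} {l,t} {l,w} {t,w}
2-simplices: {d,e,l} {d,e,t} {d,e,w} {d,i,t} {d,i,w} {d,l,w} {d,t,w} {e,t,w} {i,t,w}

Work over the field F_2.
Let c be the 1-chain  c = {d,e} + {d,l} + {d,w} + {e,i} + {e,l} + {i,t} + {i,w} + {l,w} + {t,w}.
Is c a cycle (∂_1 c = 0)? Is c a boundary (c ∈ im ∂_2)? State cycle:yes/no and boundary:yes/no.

cycle:no boundary:no

n_0=6 n_1=14 n_2=9  [Z2]
∂1: piv[de,di,dl,dt,dw] rk=5  ker:ei,el,et,ew,it,iw,lt,lw,tw
∂2: piv[del,det,dew,dit,diw,dlw,dtw] rk=7  ker:etw,itw
∂1c = {d} + {e} + {i} + {l}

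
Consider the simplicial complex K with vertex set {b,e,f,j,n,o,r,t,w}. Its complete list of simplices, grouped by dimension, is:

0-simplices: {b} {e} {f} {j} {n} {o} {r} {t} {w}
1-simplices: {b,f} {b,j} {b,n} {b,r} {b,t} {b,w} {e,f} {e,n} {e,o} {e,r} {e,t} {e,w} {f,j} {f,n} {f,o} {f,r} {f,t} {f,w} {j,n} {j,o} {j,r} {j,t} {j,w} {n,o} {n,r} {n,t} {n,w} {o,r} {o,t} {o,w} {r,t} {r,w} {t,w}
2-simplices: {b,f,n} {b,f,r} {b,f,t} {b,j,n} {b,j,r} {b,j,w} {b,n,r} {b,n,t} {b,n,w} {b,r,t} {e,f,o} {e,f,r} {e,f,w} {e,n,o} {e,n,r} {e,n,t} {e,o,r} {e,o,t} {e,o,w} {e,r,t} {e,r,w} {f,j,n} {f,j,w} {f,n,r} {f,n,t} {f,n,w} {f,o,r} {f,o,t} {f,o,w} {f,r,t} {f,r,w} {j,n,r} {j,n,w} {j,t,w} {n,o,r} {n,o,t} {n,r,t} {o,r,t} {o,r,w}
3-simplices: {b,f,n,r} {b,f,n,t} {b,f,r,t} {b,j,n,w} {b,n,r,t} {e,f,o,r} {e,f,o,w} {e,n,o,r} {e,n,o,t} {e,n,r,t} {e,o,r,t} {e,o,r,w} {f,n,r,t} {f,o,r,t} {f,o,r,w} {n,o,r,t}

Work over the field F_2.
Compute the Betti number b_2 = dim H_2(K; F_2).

n_0=9 n_1=33 n_2=39 n_3=16  [Z2]
∂1: piv[bf,bj,bn,br,bt,bw,ef,eo] rk=8  ker:en,er,et,ew,fj,fn,fo,fr,ft,fw,jn,jo,jr,jt,jw,no,nr,nt,nw,or,ot,ow,rt,rw,tw
∂2: piv[bfn,bfr,bft,bjn,bjr,bjw,bnr,bnt,bnw,brt,efo,efr,efw,eno,enr,ent,eor,eot,eow,erw,fjn,fjw,jtw] rk=23  ker:ert,fnr,fnt,fnw,for,fot,fow,frt,frw,jnr,jnw,nor,not,nrt,ort,orw
∂3: piv[bfnr,bfnt,bfrt,bjnw,bnrt,efor,efow,enor,enot,enrt,eort,eorw,fort,forw] rk=14  ker:fnrt,nort
b_2=(39−23)−14=2

b_2=2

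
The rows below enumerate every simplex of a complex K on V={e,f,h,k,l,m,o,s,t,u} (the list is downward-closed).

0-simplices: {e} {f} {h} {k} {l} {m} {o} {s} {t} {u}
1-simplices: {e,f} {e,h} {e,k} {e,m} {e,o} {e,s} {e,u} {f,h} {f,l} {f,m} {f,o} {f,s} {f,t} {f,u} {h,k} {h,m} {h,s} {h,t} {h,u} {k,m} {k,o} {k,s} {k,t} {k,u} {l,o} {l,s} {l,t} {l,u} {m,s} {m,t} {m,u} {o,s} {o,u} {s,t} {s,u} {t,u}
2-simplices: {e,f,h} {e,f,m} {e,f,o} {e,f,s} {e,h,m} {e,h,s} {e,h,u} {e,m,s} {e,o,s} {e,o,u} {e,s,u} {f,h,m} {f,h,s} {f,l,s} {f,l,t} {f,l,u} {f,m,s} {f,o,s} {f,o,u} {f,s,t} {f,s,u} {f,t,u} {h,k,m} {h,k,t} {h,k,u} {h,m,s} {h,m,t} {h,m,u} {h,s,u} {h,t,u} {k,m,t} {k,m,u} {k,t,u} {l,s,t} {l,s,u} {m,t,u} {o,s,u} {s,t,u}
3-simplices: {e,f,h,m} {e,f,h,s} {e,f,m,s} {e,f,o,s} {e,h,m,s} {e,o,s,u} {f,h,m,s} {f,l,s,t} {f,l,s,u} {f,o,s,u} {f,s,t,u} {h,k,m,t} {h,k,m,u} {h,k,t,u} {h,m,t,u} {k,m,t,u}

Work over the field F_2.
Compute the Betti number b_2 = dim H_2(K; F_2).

b_2=1

n_0=10 n_1=36 n_2=38 n_3=16  [Z2]
∂1: piv[ef,eh,ek,em,eo,es,eu,fl,ft] rk=9  ker:fh,fm,fo,fs,fu,hk,hm,hs,ht,hu,km,ko,ks,kt,ku,lo,ls,lt,lu,ms,mt,mu,os,ou,st,su,tu
∂2: piv[efh,efm,efo,efs,ehm,ehs,ehu,ems,eos,eou,esu,fls,flt,flu,fou,fst,ftu,hkm,hkt,hku,hmt,hmu,htu] rk=23  ker:fhm,fhs,fms,fos,fsu,hms,hsu,kmt,kmu,ktu,lst,lsu,mtu,osu,stu
∂3: piv[efhm,efhs,efms,efos,ehms,eosu,flst,flsu,fosu,fstu,hkmt,hkmu,hktu,hmtu] rk=14  ker:fhms,kmtu
b_2=(38−23)−14=1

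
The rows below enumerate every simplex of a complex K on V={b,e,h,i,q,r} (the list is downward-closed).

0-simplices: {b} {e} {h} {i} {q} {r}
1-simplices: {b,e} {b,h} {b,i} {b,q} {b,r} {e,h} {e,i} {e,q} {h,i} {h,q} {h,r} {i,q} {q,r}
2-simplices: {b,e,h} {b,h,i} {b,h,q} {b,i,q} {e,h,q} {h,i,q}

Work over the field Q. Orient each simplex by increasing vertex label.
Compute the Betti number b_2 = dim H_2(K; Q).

n_0=6 n_1=13 n_2=6  [Q]
∂1: piv[be,bh,bi,bq,br] rk=5  ker:eh,ei,eq,hi,hq,hr,iq,qr
∂2: piv[beh,bhi,bhq,biq,ehq] rk=5  ker:hiq
b_2=(6−5)−0=1

b_2=1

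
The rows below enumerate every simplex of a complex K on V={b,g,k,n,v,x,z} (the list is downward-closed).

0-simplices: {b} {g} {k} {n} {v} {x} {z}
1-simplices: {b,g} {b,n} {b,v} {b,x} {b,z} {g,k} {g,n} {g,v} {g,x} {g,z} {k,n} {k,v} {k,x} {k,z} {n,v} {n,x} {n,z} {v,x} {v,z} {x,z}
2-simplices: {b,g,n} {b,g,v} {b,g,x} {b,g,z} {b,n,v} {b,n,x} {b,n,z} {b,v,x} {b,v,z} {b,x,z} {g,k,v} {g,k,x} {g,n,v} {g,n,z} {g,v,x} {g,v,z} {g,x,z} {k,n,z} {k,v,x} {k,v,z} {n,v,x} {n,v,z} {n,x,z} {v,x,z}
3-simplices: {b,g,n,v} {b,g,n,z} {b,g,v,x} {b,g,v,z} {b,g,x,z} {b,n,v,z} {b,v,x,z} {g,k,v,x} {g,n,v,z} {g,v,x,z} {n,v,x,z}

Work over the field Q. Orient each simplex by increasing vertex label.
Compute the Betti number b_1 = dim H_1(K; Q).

b_1=0

n_0=7 n_1=20 n_2=24 n_3=11  [Q]
∂1: piv[bg,bn,bv,bx,bz,gk] rk=6  ker:gn,gv,gx,gz,kn,kv,kx,kz,nv,nx,nz,vx,vz,xz
∂2: piv[bgn,bgv,bgx,bgz,bnv,bnx,bnz,bvx,bvz,bxz,gkv,gkx,knz,kvz] rk=14  ker:gnv,gnz,gvx,gvz,gxz,kvx,nvx,nvz,nxz,vxz
∂3: piv[bgnv,bgnz,bgvx,bgvz,bgxz,bnvz,bvxz,gkvx,nvxz] rk=9  ker:gnvz,gvxz
b_1=(20−6)−14=0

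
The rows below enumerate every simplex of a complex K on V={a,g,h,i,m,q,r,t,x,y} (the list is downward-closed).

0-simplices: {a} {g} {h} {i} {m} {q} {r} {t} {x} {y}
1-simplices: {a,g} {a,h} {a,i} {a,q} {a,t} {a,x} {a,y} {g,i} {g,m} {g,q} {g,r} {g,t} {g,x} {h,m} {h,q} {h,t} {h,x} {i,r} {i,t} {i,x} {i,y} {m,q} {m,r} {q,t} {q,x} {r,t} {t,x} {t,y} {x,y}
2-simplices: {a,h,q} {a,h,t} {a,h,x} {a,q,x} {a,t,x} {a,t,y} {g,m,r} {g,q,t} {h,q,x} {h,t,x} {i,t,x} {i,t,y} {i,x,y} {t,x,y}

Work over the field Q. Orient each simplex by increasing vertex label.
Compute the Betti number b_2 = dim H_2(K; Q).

n_0=10 n_1=29 n_2=14  [Q]
∂1: piv[ag,ah,ai,aq,at,ax,ay,gm,gr] rk=9  ker:gi,gq,gt,gx,hm,hq,ht,hx,ir,it,ix,iy,mq,mr,qt,qx,rt,tx,ty,xy
∂2: piv[ahq,aht,ahx,aqx,atx,aty,gmr,gqt,itx,ity,ixy] rk=11  ker:hqx,htx,txy
b_2=(14−11)−0=3

b_2=3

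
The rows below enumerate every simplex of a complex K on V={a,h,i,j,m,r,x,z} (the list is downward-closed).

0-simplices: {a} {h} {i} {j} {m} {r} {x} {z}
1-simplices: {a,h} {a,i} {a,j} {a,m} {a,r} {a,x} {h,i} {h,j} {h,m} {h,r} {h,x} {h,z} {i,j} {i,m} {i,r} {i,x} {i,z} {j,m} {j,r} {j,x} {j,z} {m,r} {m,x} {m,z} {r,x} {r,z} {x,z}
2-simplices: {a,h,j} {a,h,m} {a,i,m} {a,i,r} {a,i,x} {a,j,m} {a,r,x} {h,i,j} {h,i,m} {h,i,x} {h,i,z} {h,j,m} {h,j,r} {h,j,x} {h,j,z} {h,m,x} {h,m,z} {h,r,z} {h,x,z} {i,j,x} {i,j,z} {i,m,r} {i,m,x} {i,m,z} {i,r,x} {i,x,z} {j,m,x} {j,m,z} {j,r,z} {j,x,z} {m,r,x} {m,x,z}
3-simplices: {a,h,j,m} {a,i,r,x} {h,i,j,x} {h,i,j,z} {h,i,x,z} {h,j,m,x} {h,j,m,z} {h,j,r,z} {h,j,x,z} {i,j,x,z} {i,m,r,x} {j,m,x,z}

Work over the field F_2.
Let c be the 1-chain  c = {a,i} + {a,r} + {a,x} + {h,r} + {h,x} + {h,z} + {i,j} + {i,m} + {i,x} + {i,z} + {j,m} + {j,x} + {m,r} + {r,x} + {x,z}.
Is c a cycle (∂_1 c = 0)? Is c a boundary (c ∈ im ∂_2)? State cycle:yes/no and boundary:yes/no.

n_0=8 n_1=27 n_2=32 n_3=12  [Z2]
∂1: piv[ah,ai,aj,am,ar,ax,hz] rk=7  ker:hi,hj,hm,hr,hx,ij,im,ir,ix,iz,jm,jr,jx,jz,mr,mx,mz,rx,rz,xz
∂2: piv[ahj,ahm,aim,air,aix,ajm,arx,hij,him,hix,hiz,hjr,hjx,hjz,hmx,hmz,hrz,hxz,imr] rk=19  ker:hjm,ijx,ijz,imx,imz,irx,ixz,jmx,jmz,jrz,jxz,mrx,mxz
∂3: piv[ahjm,airx,hijx,hijz,hixz,hjmx,hjmz,hjrz,hjxz,imrx,jmxz] rk=11  ker:ijxz
∂1c = {a} + {h} + {i} + {j} + {m} + {z}

cycle:no boundary:no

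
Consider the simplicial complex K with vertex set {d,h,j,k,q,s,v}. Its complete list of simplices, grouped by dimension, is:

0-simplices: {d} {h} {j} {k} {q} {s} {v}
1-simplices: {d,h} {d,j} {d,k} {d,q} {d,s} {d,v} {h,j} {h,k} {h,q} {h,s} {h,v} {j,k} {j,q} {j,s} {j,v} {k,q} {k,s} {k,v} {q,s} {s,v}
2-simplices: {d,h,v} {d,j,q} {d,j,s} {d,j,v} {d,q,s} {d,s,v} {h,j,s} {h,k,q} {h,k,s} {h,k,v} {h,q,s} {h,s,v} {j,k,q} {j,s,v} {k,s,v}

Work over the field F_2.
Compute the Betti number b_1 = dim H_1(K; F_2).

n_0=7 n_1=20 n_2=15  [Z2]
∂1: piv[dh,dj,dk,dq,ds,dv] rk=6  ker:hj,hk,hq,hs,hv,jk,jq,js,jv,kq,ks,kv,qs,sv
∂2: piv[dhv,djq,djs,djv,dqs,dsv,hjs,hkq,hks,hkv,hqs,hsv,jkq] rk=13  ker:jsv,ksv
b_1=(20−6)−13=1

b_1=1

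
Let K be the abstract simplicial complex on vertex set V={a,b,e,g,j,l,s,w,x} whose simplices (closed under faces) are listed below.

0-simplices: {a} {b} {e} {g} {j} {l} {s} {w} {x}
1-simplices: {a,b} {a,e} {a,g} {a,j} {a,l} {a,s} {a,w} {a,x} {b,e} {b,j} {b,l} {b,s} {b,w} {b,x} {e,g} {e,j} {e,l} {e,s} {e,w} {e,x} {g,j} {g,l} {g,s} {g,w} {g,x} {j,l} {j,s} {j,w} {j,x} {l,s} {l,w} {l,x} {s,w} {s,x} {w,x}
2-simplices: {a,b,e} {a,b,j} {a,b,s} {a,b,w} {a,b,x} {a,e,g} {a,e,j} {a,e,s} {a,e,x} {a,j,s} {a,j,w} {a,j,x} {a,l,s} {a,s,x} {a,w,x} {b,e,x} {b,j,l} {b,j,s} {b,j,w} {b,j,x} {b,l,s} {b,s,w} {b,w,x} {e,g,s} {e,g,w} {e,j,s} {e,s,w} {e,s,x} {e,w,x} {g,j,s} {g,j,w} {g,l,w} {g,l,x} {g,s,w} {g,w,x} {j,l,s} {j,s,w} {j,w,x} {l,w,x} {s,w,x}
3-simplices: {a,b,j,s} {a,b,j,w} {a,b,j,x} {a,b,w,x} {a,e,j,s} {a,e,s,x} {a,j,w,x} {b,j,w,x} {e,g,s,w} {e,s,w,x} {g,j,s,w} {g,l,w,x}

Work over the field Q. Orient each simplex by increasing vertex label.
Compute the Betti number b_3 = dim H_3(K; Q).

b_3=1

n_0=9 n_1=35 n_2=40 n_3=12  [Q]
∂1: piv[ab,ae,ag,aj,al,as,aw,ax] rk=8  ker:be,bj,bl,bs,bw,bx,eg,ej,el,es,ew,ex,gj,gl,gs,gw,gx,jl,js,jw,jx,ls,lw,lx,sw,sx,wx
∂2: piv[abe,abj,abs,abw,abx,aeg,aej,aes,aex,ajs,ajw,ajx,als,asx,awx,bjl,bls,bsw,egs,egw,esw,gjs,glw,glx,gwx] rk=25  ker:bex,bjs,bjw,bjx,bwx,ejs,esx,ewx,gjw,gsw,jls,jsw,jwx,lwx,swx
∂3: piv[abjs,abjw,abjx,abwx,aejs,aesx,ajwx,egsw,eswx,gjsw,glwx] rk=11  ker:bjwx
b_3=(12−11)−0=1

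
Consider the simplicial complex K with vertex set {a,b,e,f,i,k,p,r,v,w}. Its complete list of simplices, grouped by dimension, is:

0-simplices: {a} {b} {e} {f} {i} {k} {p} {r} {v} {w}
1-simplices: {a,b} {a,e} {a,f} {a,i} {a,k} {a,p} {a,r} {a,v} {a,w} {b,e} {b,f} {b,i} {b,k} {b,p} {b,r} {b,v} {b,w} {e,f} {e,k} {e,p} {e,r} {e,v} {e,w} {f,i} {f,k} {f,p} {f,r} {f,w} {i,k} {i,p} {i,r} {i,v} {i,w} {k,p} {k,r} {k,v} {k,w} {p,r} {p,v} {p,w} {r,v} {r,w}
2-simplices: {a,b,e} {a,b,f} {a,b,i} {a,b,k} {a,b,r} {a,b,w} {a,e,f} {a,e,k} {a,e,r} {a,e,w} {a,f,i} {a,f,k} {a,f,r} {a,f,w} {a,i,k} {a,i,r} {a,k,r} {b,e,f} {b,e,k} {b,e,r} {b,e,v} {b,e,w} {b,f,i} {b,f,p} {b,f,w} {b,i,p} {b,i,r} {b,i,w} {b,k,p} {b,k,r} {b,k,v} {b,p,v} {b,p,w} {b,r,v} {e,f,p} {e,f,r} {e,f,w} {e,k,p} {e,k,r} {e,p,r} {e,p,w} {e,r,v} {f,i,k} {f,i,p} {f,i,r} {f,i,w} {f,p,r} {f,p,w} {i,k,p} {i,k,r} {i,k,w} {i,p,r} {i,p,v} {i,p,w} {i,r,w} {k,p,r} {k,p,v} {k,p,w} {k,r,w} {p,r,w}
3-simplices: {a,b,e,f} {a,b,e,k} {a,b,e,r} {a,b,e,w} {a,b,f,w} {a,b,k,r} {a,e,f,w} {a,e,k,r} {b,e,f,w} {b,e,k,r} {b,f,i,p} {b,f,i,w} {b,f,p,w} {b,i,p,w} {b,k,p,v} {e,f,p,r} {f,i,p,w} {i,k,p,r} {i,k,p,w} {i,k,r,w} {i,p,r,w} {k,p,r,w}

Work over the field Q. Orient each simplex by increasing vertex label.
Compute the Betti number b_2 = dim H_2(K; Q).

b_2=11

n_0=10 n_1=42 n_2=60 n_3=22  [Q]
∂1: piv[ab,ae,af,ai,ak,ap,ar,av,aw] rk=9  ker:be,bf,bi,bk,bp,br,bv,bw,ef,ek,ep,er,ev,ew,fi,fk,fp,fr,fw,ik,ip,ir,iv,iw,kp,kr,kv,kw,pr,pv,pw,rv,rw
∂2: piv[abe,abf,abi,abk,abr,abw,aef,aek,aer,aew,afi,afk,afr,afw,aik,air,akr,bev,bfp,bip,biw,bkp,bkv,bpv,bpw,brv,efp,epr,ikw,ipv,irw] rk=31  ker:bef,bek,ber,bew,bfi,bfw,bir,bkr,efr,efw,ekp,ekr,epw,erv,fik,fip,fir,fiw,fpr,fpw,ikp,ikr,ipr,ipw,kpr,kpv,kpw,krw,prw
∂3: piv[abef,abek,aber,abew,abfw,abkr,aefw,aekr,bfip,bfiw,bfpw,bipw,bkpv,efpr,ikpr,ikpw,ikrw,iprw] rk=18  ker:befw,bekr,fipw,kprw
b_2=(60−31)−18=11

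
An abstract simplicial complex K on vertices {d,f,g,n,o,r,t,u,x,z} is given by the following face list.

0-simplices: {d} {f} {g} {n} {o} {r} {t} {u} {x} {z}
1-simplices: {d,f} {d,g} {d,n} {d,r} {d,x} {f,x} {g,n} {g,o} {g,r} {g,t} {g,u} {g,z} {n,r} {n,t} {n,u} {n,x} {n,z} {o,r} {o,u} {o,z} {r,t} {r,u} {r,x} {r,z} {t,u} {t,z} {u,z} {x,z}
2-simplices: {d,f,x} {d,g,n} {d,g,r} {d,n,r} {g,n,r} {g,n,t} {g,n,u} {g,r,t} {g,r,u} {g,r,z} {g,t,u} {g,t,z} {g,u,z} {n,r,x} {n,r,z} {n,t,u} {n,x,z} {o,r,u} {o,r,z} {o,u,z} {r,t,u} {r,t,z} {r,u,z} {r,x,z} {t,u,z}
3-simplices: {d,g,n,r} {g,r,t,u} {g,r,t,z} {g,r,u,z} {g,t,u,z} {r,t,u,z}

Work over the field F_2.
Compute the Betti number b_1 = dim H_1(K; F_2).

n_0=10 n_1=28 n_2=25 n_3=6  [Z2]
∂1: piv[df,dg,dn,dr,dx,go,gt,gu,gz] rk=9  ker:fx,gn,gr,nr,nt,nu,nx,nz,or,ou,oz,rt,ru,rx,rz,tu,tz,uz,xz
∂2: piv[dfx,dgn,dgr,dnr,gnt,gnu,grt,gru,grz,gtu,gtz,guz,nrx,nrz,nxz,oru,orz] rk=17  ker:gnr,ntu,ouz,rtu,rtz,ruz,rxz,tuz
∂3: piv[dgnr,grtu,grtz,gruz,gtuz] rk=5  ker:rtuz
b_1=(28−9)−17=2

b_1=2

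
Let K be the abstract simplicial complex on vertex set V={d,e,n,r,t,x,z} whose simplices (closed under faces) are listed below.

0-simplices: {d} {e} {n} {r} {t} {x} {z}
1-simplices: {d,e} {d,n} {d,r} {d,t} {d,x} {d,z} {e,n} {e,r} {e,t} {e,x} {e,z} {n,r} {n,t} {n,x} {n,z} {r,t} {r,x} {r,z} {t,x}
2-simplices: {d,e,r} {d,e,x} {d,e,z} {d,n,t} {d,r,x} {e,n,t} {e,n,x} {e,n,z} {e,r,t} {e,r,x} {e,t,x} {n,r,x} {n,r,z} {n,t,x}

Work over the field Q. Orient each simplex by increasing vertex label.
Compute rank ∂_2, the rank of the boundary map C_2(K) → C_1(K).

n_0=7 n_1=19 n_2=14  [Q]
∂1: piv[de,dn,dr,dt,dx,dz] rk=6  ker:en,er,et,ex,ez,nr,nt,nx,nz,rt,rx,rz,tx
∂2: piv[der,dex,dez,dnt,drx,ent,enx,enz,ert,etx,nrx,nrz] rk=12  ker:erx,ntx
rk∂_2=12

rank∂_2=12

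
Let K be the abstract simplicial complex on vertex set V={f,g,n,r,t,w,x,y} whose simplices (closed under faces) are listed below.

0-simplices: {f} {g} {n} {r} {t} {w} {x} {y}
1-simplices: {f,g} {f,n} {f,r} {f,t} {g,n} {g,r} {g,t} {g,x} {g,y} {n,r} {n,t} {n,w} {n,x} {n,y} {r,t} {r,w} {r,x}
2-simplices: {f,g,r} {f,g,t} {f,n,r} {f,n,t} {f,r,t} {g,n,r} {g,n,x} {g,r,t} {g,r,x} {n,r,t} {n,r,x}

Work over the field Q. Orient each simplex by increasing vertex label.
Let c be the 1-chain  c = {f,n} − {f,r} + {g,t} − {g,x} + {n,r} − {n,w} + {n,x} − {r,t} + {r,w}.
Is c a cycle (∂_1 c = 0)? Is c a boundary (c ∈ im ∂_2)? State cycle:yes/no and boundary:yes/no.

n_0=8 n_1=17 n_2=11  [Q]
∂1: piv[fg,fn,fr,ft,gx,gy,nw] rk=7  ker:gn,gr,gt,nr,nt,nx,ny,rt,rw,rx
∂2: piv[fgr,fgt,fnr,fnt,frt,gnr,gnx,grx] rk=8  ker:grt,nrt,nrx
∂1c = 0
c vs im∂2: residual ≠ 0 ⇒ not boundary

cycle:yes boundary:no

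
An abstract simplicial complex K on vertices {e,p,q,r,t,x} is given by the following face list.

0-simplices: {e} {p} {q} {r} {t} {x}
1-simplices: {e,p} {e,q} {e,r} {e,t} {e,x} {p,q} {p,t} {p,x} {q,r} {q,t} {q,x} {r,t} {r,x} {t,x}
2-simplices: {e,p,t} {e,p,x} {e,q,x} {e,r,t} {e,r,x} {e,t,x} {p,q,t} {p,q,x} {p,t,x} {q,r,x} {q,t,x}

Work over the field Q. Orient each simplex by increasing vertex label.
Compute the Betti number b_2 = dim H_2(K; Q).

b_2=2

n_0=6 n_1=14 n_2=11  [Q]
∂1: piv[ep,eq,er,et,ex] rk=5  ker:pq,pt,px,qr,qt,qx,rt,rx,tx
∂2: piv[ept,epx,eqx,ert,erx,etx,pqt,pqx,qrx] rk=9  ker:ptx,qtx
b_2=(11−9)−0=2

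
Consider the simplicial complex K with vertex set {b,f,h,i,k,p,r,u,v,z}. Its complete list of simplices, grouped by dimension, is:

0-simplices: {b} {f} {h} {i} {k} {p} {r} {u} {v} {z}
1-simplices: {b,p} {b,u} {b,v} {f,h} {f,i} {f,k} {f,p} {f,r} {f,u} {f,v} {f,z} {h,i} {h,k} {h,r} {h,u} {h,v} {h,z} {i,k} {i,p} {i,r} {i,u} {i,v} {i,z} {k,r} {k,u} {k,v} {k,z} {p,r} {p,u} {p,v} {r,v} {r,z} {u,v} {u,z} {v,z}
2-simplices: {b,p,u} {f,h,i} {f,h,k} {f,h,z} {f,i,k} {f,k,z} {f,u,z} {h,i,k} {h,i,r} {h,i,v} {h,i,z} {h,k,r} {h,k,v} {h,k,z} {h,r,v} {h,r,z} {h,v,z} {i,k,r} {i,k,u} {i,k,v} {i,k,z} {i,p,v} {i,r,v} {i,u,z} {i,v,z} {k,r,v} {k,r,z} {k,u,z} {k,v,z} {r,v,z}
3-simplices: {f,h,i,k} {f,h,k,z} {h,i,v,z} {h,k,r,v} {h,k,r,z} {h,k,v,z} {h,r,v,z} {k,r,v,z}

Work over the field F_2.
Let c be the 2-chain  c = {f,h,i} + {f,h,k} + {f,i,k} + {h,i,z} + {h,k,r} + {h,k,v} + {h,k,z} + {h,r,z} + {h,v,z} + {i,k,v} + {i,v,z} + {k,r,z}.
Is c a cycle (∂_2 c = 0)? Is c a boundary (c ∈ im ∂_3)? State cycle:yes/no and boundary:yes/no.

n_0=10 n_1=35 n_2=30 n_3=8  [Z2]
∂1: piv[bp,bu,bv,fh,fi,fk,fp,fr,fz] rk=9  ker:fu,fv,hi,hk,hr,hu,hv,hz,ik,ip,ir,iu,iv,iz,kr,ku,kv,kz,pr,pu,pv,rv,rz,uv,uz,vz
∂2: piv[bpu,fhi,fhk,fhz,fik,fkz,fuz,hir,hiv,hiz,hkr,hkv,hrv,hrz,hvz,iku,ipv,iuz] rk=18  ker:hik,hkz,ikr,ikv,ikz,irv,ivz,krv,krz,kuz,kvz,rvz
∂3: piv[fhik,fhkz,hivz,hkrv,hkrz,hkvz,hrvz] rk=7  ker:krvz
∂2c = 0
c vs im∂3: residual ≠ 0 ⇒ not boundary

cycle:yes boundary:no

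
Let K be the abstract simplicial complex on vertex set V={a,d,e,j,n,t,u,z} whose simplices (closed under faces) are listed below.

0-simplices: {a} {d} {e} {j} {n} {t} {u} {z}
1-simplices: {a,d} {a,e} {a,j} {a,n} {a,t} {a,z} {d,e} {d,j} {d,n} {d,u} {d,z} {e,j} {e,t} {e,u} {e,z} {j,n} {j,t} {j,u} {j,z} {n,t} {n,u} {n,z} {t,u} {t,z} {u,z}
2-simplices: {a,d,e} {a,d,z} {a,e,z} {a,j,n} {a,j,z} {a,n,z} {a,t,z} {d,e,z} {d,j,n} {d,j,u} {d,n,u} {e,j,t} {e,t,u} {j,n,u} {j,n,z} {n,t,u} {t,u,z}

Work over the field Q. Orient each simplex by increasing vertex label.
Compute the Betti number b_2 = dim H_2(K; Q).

b_2=3

n_0=8 n_1=25 n_2=17  [Q]
∂1: piv[ad,ae,aj,an,at,az,du] rk=7  ker:de,dj,dn,dz,ej,et,eu,ez,jn,jt,ju,jz,nt,nu,nz,tu,tz,uz
∂2: piv[ade,adz,aez,ajn,ajz,anz,atz,djn,dju,dnu,ejt,etu,ntu,tuz] rk=14  ker:dez,jnu,jnz
b_2=(17−14)−0=3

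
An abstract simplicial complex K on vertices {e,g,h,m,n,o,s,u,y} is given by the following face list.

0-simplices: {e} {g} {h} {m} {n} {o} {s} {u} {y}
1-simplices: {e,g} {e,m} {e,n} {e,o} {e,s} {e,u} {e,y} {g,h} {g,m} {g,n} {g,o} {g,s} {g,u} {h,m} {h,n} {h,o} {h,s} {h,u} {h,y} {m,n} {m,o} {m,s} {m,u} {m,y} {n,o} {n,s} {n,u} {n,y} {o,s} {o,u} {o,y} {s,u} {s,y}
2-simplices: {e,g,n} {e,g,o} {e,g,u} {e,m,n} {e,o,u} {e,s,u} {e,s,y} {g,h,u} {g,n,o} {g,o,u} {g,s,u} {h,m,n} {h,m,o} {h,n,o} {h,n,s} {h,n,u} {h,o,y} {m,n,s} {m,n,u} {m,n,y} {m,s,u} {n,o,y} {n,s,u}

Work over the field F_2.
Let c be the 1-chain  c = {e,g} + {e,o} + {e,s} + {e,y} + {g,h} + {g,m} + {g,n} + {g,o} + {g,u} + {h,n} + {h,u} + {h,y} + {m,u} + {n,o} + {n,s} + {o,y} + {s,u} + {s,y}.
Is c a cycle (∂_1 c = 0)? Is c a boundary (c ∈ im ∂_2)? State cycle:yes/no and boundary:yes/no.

n_0=9 n_1=33 n_2=23  [Z2]
∂1: piv[eg,em,en,eo,es,eu,ey,gh] rk=8  ker:gm,gn,go,gs,gu,hm,hn,ho,hs,hu,hy,mn,mo,ms,mu,my,no,ns,nu,ny,os,ou,oy,su,sy
∂2: piv[egn,ego,egu,emn,eou,esu,esy,ghu,gno,gsu,hmn,hmo,hno,hns,hnu,hoy,mns,mnu,mny,msu,noy] rk=21  ker:gou,nsu
∂1c = 0
c vs im∂2: residual ≠ 0 ⇒ not boundary

cycle:yes boundary:no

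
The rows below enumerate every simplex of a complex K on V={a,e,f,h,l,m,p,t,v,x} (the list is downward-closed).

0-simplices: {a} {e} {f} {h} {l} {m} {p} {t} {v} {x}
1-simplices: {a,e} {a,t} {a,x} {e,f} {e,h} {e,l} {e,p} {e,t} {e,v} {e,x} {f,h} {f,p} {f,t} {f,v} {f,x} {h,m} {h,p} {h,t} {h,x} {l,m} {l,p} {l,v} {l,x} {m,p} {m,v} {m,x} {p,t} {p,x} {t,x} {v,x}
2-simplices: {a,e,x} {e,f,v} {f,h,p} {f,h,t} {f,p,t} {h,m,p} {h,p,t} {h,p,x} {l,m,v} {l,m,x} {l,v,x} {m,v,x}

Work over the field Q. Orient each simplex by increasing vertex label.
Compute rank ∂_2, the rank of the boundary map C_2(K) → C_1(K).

n_0=10 n_1=30 n_2=12  [Q]
∂1: piv[ae,at,ax,ef,eh,el,ep,ev,hm] rk=9  ker:et,ex,fh,fp,ft,fv,fx,hp,ht,hx,lm,lp,lv,lx,mp,mv,mx,pt,px,tx,vx
∂2: piv[aex,efv,fhp,fht,fpt,hmp,hpx,lmv,lmx,lvx] rk=10  ker:hpt,mvx
rk∂_2=10

rank∂_2=10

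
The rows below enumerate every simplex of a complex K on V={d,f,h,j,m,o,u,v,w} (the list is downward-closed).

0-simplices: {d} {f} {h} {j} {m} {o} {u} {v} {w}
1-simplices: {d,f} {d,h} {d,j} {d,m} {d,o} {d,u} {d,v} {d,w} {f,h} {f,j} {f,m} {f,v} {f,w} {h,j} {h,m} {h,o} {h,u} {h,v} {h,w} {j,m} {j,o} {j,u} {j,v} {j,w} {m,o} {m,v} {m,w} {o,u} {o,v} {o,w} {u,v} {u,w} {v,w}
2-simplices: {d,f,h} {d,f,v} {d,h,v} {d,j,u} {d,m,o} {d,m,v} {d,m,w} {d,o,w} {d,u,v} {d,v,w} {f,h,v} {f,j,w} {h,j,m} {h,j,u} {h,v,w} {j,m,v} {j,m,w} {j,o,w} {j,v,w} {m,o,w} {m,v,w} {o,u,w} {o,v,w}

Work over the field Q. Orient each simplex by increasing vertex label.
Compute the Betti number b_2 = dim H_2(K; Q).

n_0=9 n_1=33 n_2=23  [Q]
∂1: piv[df,dh,dj,dm,do,du,dv,dw] rk=8  ker:fh,fj,fm,fv,fw,hj,hm,ho,hu,hv,hw,jm,jo,ju,jv,jw,mo,mv,mw,ou,ov,ow,uv,uw,vw
∂2: piv[dfh,dfv,dhv,dju,dmo,dmv,dmw,dow,duv,dvw,fjw,hjm,hju,hvw,jmv,jmw,jow,ouw,ovw] rk=19  ker:fhv,jvw,mow,mvw
b_2=(23−19)−0=4

b_2=4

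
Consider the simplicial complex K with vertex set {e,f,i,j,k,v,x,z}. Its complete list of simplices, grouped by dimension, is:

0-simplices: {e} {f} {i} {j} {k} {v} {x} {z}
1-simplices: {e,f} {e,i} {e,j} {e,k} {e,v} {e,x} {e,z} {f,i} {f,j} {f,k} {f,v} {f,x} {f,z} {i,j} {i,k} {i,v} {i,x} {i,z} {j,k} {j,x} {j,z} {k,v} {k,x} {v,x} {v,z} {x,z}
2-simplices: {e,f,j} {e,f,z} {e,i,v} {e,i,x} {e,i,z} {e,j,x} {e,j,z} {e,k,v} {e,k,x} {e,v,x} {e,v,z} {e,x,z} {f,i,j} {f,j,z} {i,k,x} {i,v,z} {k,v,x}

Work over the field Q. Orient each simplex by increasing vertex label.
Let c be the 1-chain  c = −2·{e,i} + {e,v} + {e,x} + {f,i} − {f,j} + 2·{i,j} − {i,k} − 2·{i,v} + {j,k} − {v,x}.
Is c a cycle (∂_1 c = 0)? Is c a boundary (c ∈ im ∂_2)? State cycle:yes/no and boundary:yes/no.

cycle:yes boundary:no

n_0=8 n_1=26 n_2=17  [Q]
∂1: piv[ef,ei,ej,ek,ev,ex,ez] rk=7  ker:fi,fj,fk,fv,fx,fz,ij,ik,iv,ix,iz,jk,jx,jz,kv,kx,vx,vz,xz
∂2: piv[efj,efz,eiv,eix,eiz,ejx,ejz,ekv,ekx,evx,evz,exz,fij,ikx] rk=14  ker:fjz,ivz,kvx
∂1c = 0
c vs im∂2: residual ≠ 0 ⇒ not boundary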